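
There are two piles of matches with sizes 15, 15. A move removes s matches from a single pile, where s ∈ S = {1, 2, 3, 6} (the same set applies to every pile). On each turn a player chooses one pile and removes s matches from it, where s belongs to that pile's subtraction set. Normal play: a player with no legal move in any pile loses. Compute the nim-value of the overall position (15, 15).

All piles use S = {1, 2, 3, 6}:
n :  0  1  2  3  4  5  6  7  8  9 10 11 12 13 14 15
G :  0  1  2  3  0  1  2  3  0  1  2  3  0  1  2  3
Pile A: G(15) = 3.
Pile B: G(15) = 3.
Combined Grundy value = 3 ⊕ 3 = 0.

0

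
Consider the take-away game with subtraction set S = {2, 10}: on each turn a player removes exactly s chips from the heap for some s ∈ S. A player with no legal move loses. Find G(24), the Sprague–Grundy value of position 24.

0

n :  0  1  2  3  4  5  6  7  8  9 10 11 12 13 14 15 16 17 18 19 20 21 22 23 24
G :  0  0  1  1  0  0  1  1  0  0  1  1  0  0  1  1  0  0  1  1  0  0  1  1  0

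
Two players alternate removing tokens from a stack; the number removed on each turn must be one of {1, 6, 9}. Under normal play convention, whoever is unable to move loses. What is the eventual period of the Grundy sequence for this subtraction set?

5

n :  0  1  2  3  4  5  6  7  8  9 10 11 12 13 14 15 16 17 18 19 20 21 22 23 24 25 26
G :  0  1  0  1  0  1  2  0  1  2  3  2  0  1  0  1  2  0  1  0  1  2  0  1  0  1  2
From n = 11 onward G(n+5) = G(n); since this holds over max(S) = 9 consecutive positions the period is 5 (pre-period 11).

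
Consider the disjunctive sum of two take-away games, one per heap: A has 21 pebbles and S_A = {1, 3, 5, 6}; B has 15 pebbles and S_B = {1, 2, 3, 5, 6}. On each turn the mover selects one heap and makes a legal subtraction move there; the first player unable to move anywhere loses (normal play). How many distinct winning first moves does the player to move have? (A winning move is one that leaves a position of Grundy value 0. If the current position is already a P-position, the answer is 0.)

4

Heap A, S = {1, 3, 5, 6}:
n :  0  1  2  3  4  5  6  7  8  9 10 11 12 13 14 15 16 17 18 19 20 21
G :  0  1  0  1  0  1  2  3  2  3  2  0  1  0  1  0  1  2  3  2  3  2
G_A(21) = 2.
Heap B, S = {1, 2, 3, 5, 6}:
n :  0  1  2  3  4  5  6  7  8  9 10 11 12 13 14 15
G :  0  1  2  3  0  1  2  3  0  1  2  3  0  1  2  3
G_B(15) = 3.
Combined Grundy value = 2 ⊕ 3 = 1.
A winning move leaves total XOR = 0, i.e. changes one component's Grundy value g to g ⊕ X where X is the current total.
Heap A: need g' = 2⊕1 = 3. Options: 21−1→G=3, 21−3→G=3, 21−5→G=1, 21−6→G=0. Hits: 2.
Heap B: need g' = 3⊕1 = 2. Options: 15−1→G=2, 15−2→G=1, 15−3→G=0, 15−5→G=2, 15−6→G=1. Hits: 2.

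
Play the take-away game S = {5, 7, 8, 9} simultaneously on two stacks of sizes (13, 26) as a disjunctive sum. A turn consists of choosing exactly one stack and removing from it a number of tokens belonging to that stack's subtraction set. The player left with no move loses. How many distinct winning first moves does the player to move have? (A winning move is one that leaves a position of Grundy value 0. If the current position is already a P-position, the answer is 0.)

0

All stacks use S = {5, 7, 8, 9}:
n :  0  1  2  3  4  5  6  7  8  9 10 11 12 13 14 15 16 17 18 19 20 21 22 23 24 25 26
G :  0  0  0  0  0  1  1  1  1  1  2  2  2  2  0  0  0  0  0  1  1  1  1  1  2  2  2
Stack A: G(13) = 2.
Stack B: G(26) = 2.
Combined Grundy value = 2 ⊕ 2 = 0.
A winning move leaves total XOR = 0, i.e. changes one component's Grundy value g to g ⊕ X where X is the current total.
Stack A: target g' = 2⊕0 = 2, but every legal move changes the Grundy value (mex property), so 0 moves.
Stack B: target g' = 2⊕0 = 2, but every legal move changes the Grundy value (mex property), so 0 moves.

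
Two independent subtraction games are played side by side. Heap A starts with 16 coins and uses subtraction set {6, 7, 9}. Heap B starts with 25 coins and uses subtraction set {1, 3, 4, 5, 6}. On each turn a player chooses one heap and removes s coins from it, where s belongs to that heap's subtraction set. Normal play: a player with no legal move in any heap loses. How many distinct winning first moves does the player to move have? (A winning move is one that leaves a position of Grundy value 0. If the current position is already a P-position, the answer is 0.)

Heap A, S = {6, 7, 9}:
n :  0  1  2  3  4  5  6  7  8  9 10 11 12 13 14 15 16
G :  0  0  0  0  0  0  1  1  1  1  1  1  2  2  2  0  0
G_A(16) = 0.
Heap B, S = {1, 3, 4, 5, 6}:
n :  0  1  2  3  4  5  6  7  8  9 10 11 12 13 14 15 16 17 18 19 20 21 22 23 24 25
G :  0  1  0  1  2  3  2  3  4  0  1  0  1  2  3  2  3  4  0  1  0  1  2  3  2  3
G_B(25) = 3.
Combined Grundy value = 0 ⊕ 3 = 3.
A winning move leaves total XOR = 0, i.e. changes one component's Grundy value g to g ⊕ X where X is the current total.
Heap A: need g' = 0⊕3 = 3. Options: 16−6→G=1, 16−7→G=1, 16−9→G=1. Hits: 0.
Heap B: need g' = 3⊕3 = 0. Options: 25−1→G=2, 25−3→G=2, 25−4→G=1, 25−5→G=0, 25−6→G=1. Hits: 1.

1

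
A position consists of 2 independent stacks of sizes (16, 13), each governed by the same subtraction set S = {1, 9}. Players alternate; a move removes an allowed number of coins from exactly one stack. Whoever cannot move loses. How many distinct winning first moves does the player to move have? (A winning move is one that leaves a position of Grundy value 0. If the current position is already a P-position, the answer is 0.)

4

All stacks use S = {1, 9}:
G(0) = 0
G(1) = mex{0} = 1
G(2) = mex{1} = 0
G(3) = mex{0} = 1
G(4) = mex{1} = 0
G(5) = mex{0} = 1
G(6) = mex{1} = 0
G(7) = mex{0} = 1
G(8) = mex{1} = 0
G(9) = mex{0,0} = 1
G(10) = mex{1,1} = 0
G(11) = mex{0,0} = 1
G(12) = mex{1,1} = 0
G(13) = mex{0,0} = 1
G(14) = mex{1,1} = 0
G(15) = mex{0,0} = 1
G(16) = mex{1,1} = 0
Stack A: G(16) = 0.
Stack B: G(13) = 1.
Combined Grundy value = 0 ⊕ 1 = 1.
A winning move leaves total XOR = 0, i.e. changes one component's Grundy value g to g ⊕ X where X is the current total.
Stack A: need g' = 0⊕1 = 1. Options: 16−1→G=1, 16−9→G=1. Hits: 2.
Stack B: need g' = 1⊕1 = 0. Options: 13−1→G=0, 13−9→G=0. Hits: 2.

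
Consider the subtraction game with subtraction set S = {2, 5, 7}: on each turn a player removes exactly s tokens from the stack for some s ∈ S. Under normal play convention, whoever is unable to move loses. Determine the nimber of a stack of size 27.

2

n :  0  1  2  3  4  5  6  7  8  9 10 11 12 13 14 15 16 17 18 19 20 21 22 23 24 25 26 27
G :  0  0  1  1  0  2  1  3  2  2  0  3  1  0  0  1  1  2  2  3  3  2  0  0  1  1  0  2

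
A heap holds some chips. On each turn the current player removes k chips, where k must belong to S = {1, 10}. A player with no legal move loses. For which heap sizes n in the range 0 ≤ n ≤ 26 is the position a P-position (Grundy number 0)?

0, 2, 4, 6, 8, 11, 13, 15, 17, 19, 22, 24, 26

G(0) = 0
G(1) = mex{0} = 1
G(2) = mex{1} = 0
G(3) = mex{0} = 1
G(4) = mex{1} = 0
G(5) = mex{0} = 1
G(6) = mex{1} = 0
G(7) = mex{0} = 1
G(8) = mex{1} = 0
G(9) = mex{0} = 1
G(10) = mex{1,0} = 2
G(11) = mex{2,1} = 0
G(12) = mex{0,0} = 1
G(13) = mex{1,1} = 0
G(14) = mex{0,0} = 1
G(15) = mex{1,1} = 0
G(16) = mex{0,0} = 1
G(17) = mex{1,1} = 0
G(18) = mex{0,0} = 1
G(19) = mex{1,1} = 0
G(20) = mex{0,2} = 1
G(21) = mex{1,0} = 2
G(22) = mex{2,1} = 0
G(23) = mex{0,0} = 1
G(24) = mex{1,1} = 0
G(25) = mex{0,0} = 1
G(26) = mex{1,1} = 0
P-positions are exactly the n with G(n) = 0.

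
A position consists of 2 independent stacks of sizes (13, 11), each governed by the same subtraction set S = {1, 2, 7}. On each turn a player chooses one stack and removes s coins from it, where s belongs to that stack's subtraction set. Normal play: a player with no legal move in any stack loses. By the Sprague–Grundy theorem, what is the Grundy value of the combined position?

All stacks use S = {1, 2, 7}:
G(0) = 0
G(1) = mex{0} = 1
G(2) = mex{1,0} = 2
G(3) = mex{2,1} = 0
G(4) = mex{0,2} = 1
G(5) = mex{1,0} = 2
G(6) = mex{2,1} = 0
G(7) = mex{0,2,0} = 1
G(8) = mex{1,0,1} = 2
G(9) = mex{2,1,2} = 0
G(10) = mex{0,2,0} = 1
G(11) = mex{1,0,1} = 2
G(12) = mex{2,1,2} = 0
G(13) = mex{0,2,0} = 1
Stack A: G(13) = 1.
Stack B: G(11) = 2.
Combined Grundy value = 1 ⊕ 2 = 3.

3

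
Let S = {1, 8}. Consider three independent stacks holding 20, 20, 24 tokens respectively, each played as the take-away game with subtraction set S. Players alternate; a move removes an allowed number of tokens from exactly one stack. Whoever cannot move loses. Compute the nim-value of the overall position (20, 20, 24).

All stacks use S = {1, 8}:
G(0) = 0
G(1) = mex{0} = 1
G(2) = mex{1} = 0
G(3) = mex{0} = 1
G(4) = mex{1} = 0
G(5) = mex{0} = 1
G(6) = mex{1} = 0
G(7) = mex{0} = 1
G(8) = mex{1,0} = 2
G(9) = mex{2,1} = 0
G(10) = mex{0,0} = 1
G(11) = mex{1,1} = 0
G(12) = mex{0,0} = 1
G(13) = mex{1,1} = 0
G(14) = mex{0,0} = 1
G(15) = mex{1,1} = 0
G(16) = mex{0,2} = 1
G(17) = mex{1,0} = 2
G(18) = mex{2,1} = 0
G(19) = mex{0,0} = 1
G(20) = mex{1,1} = 0
G(21) = mex{0,0} = 1
G(22) = mex{1,1} = 0
G(23) = mex{0,0} = 1
G(24) = mex{1,1} = 0
Stack A: G(20) = 0.
Stack B: G(20) = 0.
Stack C: G(24) = 0.
Combined Grundy value = 0 ⊕ 0 ⊕ 0 = 0.

0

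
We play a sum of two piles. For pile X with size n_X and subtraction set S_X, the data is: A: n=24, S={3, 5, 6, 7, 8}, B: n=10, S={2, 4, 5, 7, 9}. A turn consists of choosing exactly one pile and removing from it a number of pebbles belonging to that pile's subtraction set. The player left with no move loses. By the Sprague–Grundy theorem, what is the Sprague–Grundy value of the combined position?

Pile A, S = {3, 5, 6, 7, 8}:
G(0) = 0
G(1) = mex{} = 0
G(2) = mex{} = 0
G(3) = mex{0} = 1
G(4) = mex{0} = 1
G(5) = mex{0,0} = 1
G(6) = mex{1,0,0} = 2
G(7) = mex{1,0,0,0} = 2
G(8) = mex{1,1,0,0,0} = 2
G(9) = mex{2,1,1,0,0} = 3
G(10) = mex{2,1,1,1,0} = 3
G(11) = mex{2,2,1,1,1} = 0
G(12) = mex{3,2,2,1,1} = 0
G(13) = mex{3,2,2,2,1} = 0
G(14) = mex{0,3,2,2,2} = 1
G(15) = mex{0,3,3,2,2} = 1
G(16) = mex{0,0,3,3,2} = 1
G(17) = mex{1,0,0,3,3} = 2
G(18) = mex{1,0,0,0,3} = 2
G(19) = mex{1,1,0,0,0} = 2
G(20) = mex{2,1,1,0,0} = 3
G(21) = mex{2,1,1,1,0} = 3
G(22) = mex{2,2,1,1,1} = 0
G(23) = mex{3,2,2,1,1} = 0
G(24) = mex{3,2,2,2,1} = 0
G_A(24) = 0.
Pile B, S = {2, 4, 5, 7, 9}:
G(0) = 0
G(1) = mex{} = 0
G(2) = mex{0} = 1
G(3) = mex{0} = 1
G(4) = mex{1,0} = 2
G(5) = mex{1,0,0} = 2
G(6) = mex{2,1,0} = 3
G(7) = mex{2,1,1,0} = 3
G(8) = mex{3,2,1,0} = 4
G(9) = mex{3,2,2,1,0} = 4
G(10) = mex{4,3,2,1,0} = 5
G_B(10) = 5.
Combined Grundy value = 0 ⊕ 5 = 5.

5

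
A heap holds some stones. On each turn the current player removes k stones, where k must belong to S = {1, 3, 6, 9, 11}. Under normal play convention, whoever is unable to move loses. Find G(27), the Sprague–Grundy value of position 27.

n :  0  1  2  3  4  5  6  7  8  9 10 11 12 13 14 15 16 17 18 19 20 21 22 23 24 25 26 27
G :  0  1  0  1  0  1  2  3  2  3  2  3  0  1  0  1  0  1  2  3  2  3  2  3  0  1  0  1

1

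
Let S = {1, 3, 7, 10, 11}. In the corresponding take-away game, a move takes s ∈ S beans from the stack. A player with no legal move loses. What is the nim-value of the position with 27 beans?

n :  0  1  2  3  4  5  6  7  8  9 10 11 12 13 14 15 16 17 18 19 20 21 22 23 24 25 26 27
G :  0  1  0  1  0  1  0  1  0  1  2  3  2  3  2  3  2  3  2  3  0  1  0  1  0  1  0  1

1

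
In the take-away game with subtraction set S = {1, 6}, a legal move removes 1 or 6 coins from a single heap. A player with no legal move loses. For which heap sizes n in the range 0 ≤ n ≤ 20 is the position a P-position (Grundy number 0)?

0, 2, 4, 7, 9, 11, 14, 16, 18

G(0) = 0
G(1) = mex{0} = 1
G(2) = mex{1} = 0
G(3) = mex{0} = 1
G(4) = mex{1} = 0
G(5) = mex{0} = 1
G(6) = mex{1,0} = 2
G(7) = mex{2,1} = 0
G(8) = mex{0,0} = 1
G(9) = mex{1,1} = 0
G(10) = mex{0,0} = 1
G(11) = mex{1,1} = 0
G(12) = mex{0,2} = 1
G(13) = mex{1,0} = 2
G(14) = mex{2,1} = 0
G(15) = mex{0,0} = 1
G(16) = mex{1,1} = 0
G(17) = mex{0,0} = 1
G(18) = mex{1,1} = 0
G(19) = mex{0,2} = 1
G(20) = mex{1,0} = 2
P-positions are exactly the n with G(n) = 0.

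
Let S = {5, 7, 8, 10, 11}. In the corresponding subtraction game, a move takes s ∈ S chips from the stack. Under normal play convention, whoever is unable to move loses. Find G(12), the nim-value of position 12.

2

G(0) = 0
G(1) = mex{} = 0
G(2) = mex{} = 0
G(3) = mex{} = 0
G(4) = mex{} = 0
G(5) = mex{0} = 1
G(6) = mex{0} = 1
G(7) = mex{0,0} = 1
G(8) = mex{0,0,0} = 1
G(9) = mex{0,0,0} = 1
G(10) = mex{1,0,0,0} = 2
G(11) = mex{1,0,0,0,0} = 2
G(12) = mex{1,1,0,0,0} = 2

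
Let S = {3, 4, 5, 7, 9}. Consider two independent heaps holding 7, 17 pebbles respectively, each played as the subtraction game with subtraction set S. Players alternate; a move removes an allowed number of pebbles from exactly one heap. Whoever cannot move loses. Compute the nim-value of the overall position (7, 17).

All heaps use S = {3, 4, 5, 7, 9}:
n :  0  1  2  3  4  5  6  7  8  9 10 11 12 13 14 15 16 17
G :  0  0  0  1  1  1  2  2  2  3  3  3  0  0  0  1  1  1
Heap A: G(7) = 2.
Heap B: G(17) = 1.
Combined Grundy value = 2 ⊕ 1 = 3.

3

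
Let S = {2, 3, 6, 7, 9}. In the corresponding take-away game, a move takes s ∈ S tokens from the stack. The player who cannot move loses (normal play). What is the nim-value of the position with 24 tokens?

n :  0  1  2  3  4  5  6  7  8  9 10 11 12 13 14 15 16 17 18 19 20 21 22 23 24
G :  0  0  1  1  2  0  3  1  2  2  3  3  4  0  5  1  4  0  0  1  1  2  2  3  3

3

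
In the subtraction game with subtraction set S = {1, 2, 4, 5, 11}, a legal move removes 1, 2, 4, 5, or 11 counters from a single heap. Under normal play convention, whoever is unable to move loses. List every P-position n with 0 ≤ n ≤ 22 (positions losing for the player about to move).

0, 3, 6, 9, 12, 15, 18, 21

n :  0  1  2  3  4  5  6  7  8  9 10 11 12 13 14 15 16 17 18 19 20 21 22
G :  0  1  2  0  1  2  0  1  2  0  1  2  0  1  2  0  1  2  0  1  2  0  1
P-positions are exactly the n with G(n) = 0.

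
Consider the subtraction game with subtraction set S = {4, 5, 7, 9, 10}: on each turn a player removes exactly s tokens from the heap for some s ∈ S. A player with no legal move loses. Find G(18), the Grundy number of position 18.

n :  0  1  2  3  4  5  6  7  8  9 10 11 12 13 14 15 16 17 18
G :  0  0  0  0  1  1  1  1  2  2  2  2  3  3  0  0  0  0  1

1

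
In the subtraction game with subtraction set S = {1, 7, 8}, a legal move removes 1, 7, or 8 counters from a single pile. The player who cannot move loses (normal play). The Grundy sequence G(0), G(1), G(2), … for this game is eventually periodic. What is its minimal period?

15

G(0) = 0
G(1) = mex{0} = 1
G(2) = mex{1} = 0
G(3) = mex{0} = 1
G(4) = mex{1} = 0
G(5) = mex{0} = 1
G(6) = mex{1} = 0
G(7) = mex{0,0} = 1
G(8) = mex{1,1,0} = 2
G(9) = mex{2,0,1} = 3
G(10) = mex{3,1,0} = 2
G(11) = mex{2,0,1} = 3
G(12) = mex{3,1,0} = 2
G(13) = mex{2,0,1} = 3
G(14) = mex{3,1,0} = 2
G(15) = mex{2,2,1} = 0
G(16) = mex{0,3,2} = 1
G(17) = mex{1,2,3} = 0
G(18) = mex{0,3,2} = 1
G(19) = mex{1,2,3} = 0
G(20) = mex{0,3,2} = 1
G(21) = mex{1,2,3} = 0
G(22) = mex{0,0,2} = 1
G(23) = mex{1,1,0} = 2
G(24) = mex{2,0,1} = 3
G(25) = mex{3,1,0} = 2
G(26) = mex{2,0,1} = 3
G(27) = mex{3,1,0} = 2
G(28) = mex{2,0,1} = 3
G(29) = mex{3,1,0} = 2
G(30) = mex{2,2,1} = 0
G(31) = mex{0,3,2} = 1
G(n+15) = G(n) holds for n = 0,…,7 (a full window of length max(S) = 8), so the sequence is purely periodic with period 15.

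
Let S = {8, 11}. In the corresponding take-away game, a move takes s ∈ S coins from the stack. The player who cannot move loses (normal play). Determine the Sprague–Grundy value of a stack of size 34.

1

n :  0  1  2  3  4  5  6  7  8  9 10 11 12 13 14 15 16 17 18 19 20 21 22 23 24 25 26 27 28 29 30 31 32 33 34
G :  0  0  0  0  0  0  0  0  1  1  1  1  1  1  1  1  2  2  2  0  0  0  0  0  0  0  0  1  1  1  1  1  1  1  1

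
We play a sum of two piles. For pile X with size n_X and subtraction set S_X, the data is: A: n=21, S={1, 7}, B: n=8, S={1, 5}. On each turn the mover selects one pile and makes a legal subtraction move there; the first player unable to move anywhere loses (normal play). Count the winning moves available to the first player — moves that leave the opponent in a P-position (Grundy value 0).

4

Pile A, S = {1, 7}:
n :  0  1  2  3  4  5  6  7  8  9 10 11 12 13 14 15 16 17 18 19 20 21
G :  0  1  0  1  0  1  0  1  0  1  0  1  0  1  0  1  0  1  0  1  0  1
G_A(21) = 1.
Pile B, S = {1, 5}:
n : 0 1 2 3 4 5 6 7 8
G : 0 1 0 1 0 1 0 1 0
G_B(8) = 0.
Combined Grundy value = 1 ⊕ 0 = 1.
A winning move leaves total XOR = 0, i.e. changes one component's Grundy value g to g ⊕ X where X is the current total.
Pile A: need g' = 1⊕1 = 0. Options: 21−1→G=0, 21−7→G=0. Hits: 2.
Pile B: need g' = 0⊕1 = 1. Options: 8−1→G=1, 8−5→G=1. Hits: 2.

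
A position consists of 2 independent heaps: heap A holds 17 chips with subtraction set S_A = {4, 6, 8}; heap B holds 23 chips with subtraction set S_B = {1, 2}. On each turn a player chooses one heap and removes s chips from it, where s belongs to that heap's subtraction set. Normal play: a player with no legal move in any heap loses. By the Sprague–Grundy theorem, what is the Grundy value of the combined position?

3

Heap A, S = {4, 6, 8}:
G(0) = 0
G(1) = mex{} = 0
G(2) = mex{} = 0
G(3) = mex{} = 0
G(4) = mex{0} = 1
G(5) = mex{0} = 1
G(6) = mex{0,0} = 1
G(7) = mex{0,0} = 1
G(8) = mex{1,0,0} = 2
G(9) = mex{1,0,0} = 2
G(10) = mex{1,1,0} = 2
G(11) = mex{1,1,0} = 2
G(12) = mex{2,1,1} = 0
G(13) = mex{2,1,1} = 0
G(14) = mex{2,2,1} = 0
G(15) = mex{2,2,1} = 0
G(16) = mex{0,2,2} = 1
G(17) = mex{0,2,2} = 1
G_A(17) = 1.
Heap B, S = {1, 2}:
n :  0  1  2  3  4  5  6  7  8  9 10 11 12 13 14 15 16 17 18 19 20 21 22 23
G :  0  1  2  0  1  2  0  1  2  0  1  2  0  1  2  0  1  2  0  1  2  0  1  2
G_B(23) = 2.
Combined Grundy value = 1 ⊕ 2 = 3.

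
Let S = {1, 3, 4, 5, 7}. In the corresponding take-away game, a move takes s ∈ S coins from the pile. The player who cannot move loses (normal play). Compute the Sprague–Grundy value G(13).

3

n :  0  1  2  3  4  5  6  7  8  9 10 11 12 13
G :  0  1  0  1  2  3  2  3  0  1  0  1  2  3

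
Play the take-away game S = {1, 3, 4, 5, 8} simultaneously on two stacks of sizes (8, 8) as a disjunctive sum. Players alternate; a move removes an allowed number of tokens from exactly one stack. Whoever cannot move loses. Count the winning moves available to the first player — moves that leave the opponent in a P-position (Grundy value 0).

All stacks use S = {1, 3, 4, 5, 8}:
G(0) = 0
G(1) = mex{0} = 1
G(2) = mex{1} = 0
G(3) = mex{0,0} = 1
G(4) = mex{1,1,0} = 2
G(5) = mex{2,0,1,0} = 3
G(6) = mex{3,1,0,1} = 2
G(7) = mex{2,2,1,0} = 3
G(8) = mex{3,3,2,1,0} = 4
Stack A: G(8) = 4.
Stack B: G(8) = 4.
Combined Grundy value = 4 ⊕ 4 = 0.
A winning move leaves total XOR = 0, i.e. changes one component's Grundy value g to g ⊕ X where X is the current total.
Stack A: target g' = 4⊕0 = 4, but every legal move changes the Grundy value (mex property), so 0 moves.
Stack B: target g' = 4⊕0 = 4, but every legal move changes the Grundy value (mex property), so 0 moves.

0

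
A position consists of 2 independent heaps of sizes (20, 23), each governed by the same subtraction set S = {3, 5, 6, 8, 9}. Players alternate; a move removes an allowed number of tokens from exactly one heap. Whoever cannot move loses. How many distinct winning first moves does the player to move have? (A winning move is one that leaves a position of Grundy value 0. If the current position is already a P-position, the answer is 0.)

All heaps use S = {3, 5, 6, 8, 9}:
G(0) = 0
G(1) = mex{} = 0
G(2) = mex{} = 0
G(3) = mex{0} = 1
G(4) = mex{0} = 1
G(5) = mex{0,0} = 1
G(6) = mex{1,0,0} = 2
G(7) = mex{1,0,0} = 2
G(8) = mex{1,1,0,0} = 2
G(9) = mex{2,1,1,0,0} = 3
G(10) = mex{2,1,1,0,0} = 3
G(11) = mex{2,2,1,1,0} = 3
G(12) = mex{3,2,2,1,1} = 0
G(13) = mex{3,2,2,1,1} = 0
G(14) = mex{3,3,2,2,1} = 0
G(15) = mex{0,3,3,2,2} = 1
G(16) = mex{0,3,3,2,2} = 1
G(17) = mex{0,0,3,3,2} = 1
G(18) = mex{1,0,0,3,3} = 2
G(19) = mex{1,0,0,3,3} = 2
G(20) = mex{1,1,0,0,3} = 2
G(21) = mex{2,1,1,0,0} = 3
G(22) = mex{2,1,1,0,0} = 3
G(23) = mex{2,2,1,1,0} = 3
Heap A: G(20) = 2.
Heap B: G(23) = 3.
Combined Grundy value = 2 ⊕ 3 = 1.
A winning move leaves total XOR = 0, i.e. changes one component's Grundy value g to g ⊕ X where X is the current total.
Heap A: need g' = 2⊕1 = 3. Options: 20−3→G=1, 20−5→G=1, 20−6→G=0, 20−8→G=0, 20−9→G=3. Hits: 1.
Heap B: need g' = 3⊕1 = 2. Options: 23−3→G=2, 23−5→G=2, 23−6→G=1, 23−8→G=1, 23−9→G=0. Hits: 2.

3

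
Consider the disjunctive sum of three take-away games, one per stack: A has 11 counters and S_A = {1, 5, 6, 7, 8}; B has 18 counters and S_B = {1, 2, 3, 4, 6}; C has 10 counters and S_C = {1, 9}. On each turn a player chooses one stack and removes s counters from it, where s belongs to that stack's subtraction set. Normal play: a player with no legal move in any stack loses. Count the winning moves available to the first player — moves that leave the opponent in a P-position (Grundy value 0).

Stack A, S = {1, 5, 6, 7, 8}:
n :  0  1  2  3  4  5  6  7  8  9 10 11
G :  0  1  0  1  0  1  2  3  2  3  2  3
G_A(11) = 3.
Stack B, S = {1, 2, 3, 4, 6}:
G(0) = 0
G(1) = mex{0} = 1
G(2) = mex{1,0} = 2
G(3) = mex{2,1,0} = 3
G(4) = mex{3,2,1,0} = 4
G(5) = mex{4,3,2,1} = 0
G(6) = mex{0,4,3,2,0} = 1
G(7) = mex{1,0,4,3,1} = 2
G(8) = mex{2,1,0,4,2} = 3
G(9) = mex{3,2,1,0,3} = 4
G(10) = mex{4,3,2,1,4} = 0
G(11) = mex{0,4,3,2,0} = 1
G(12) = mex{1,0,4,3,1} = 2
G(13) = mex{2,1,0,4,2} = 3
G(14) = mex{3,2,1,0,3} = 4
G(15) = mex{4,3,2,1,4} = 0
G(16) = mex{0,4,3,2,0} = 1
G(17) = mex{1,0,4,3,1} = 2
G(18) = mex{2,1,0,4,2} = 3
G_B(18) = 3.
Stack C, S = {1, 9}:
G(0) = 0
G(1) = mex{0} = 1
G(2) = mex{1} = 0
G(3) = mex{0} = 1
G(4) = mex{1} = 0
G(5) = mex{0} = 1
G(6) = mex{1} = 0
G(7) = mex{0} = 1
G(8) = mex{1} = 0
G(9) = mex{0,0} = 1
G(10) = mex{1,1} = 0
G_C(10) = 0.
Combined Grundy value = 3 ⊕ 3 ⊕ 0 = 0.
A winning move leaves total XOR = 0, i.e. changes one component's Grundy value g to g ⊕ X where X is the current total.
Stack A: target g' = 3⊕0 = 3, but every legal move changes the Grundy value (mex property), so 0 moves.
Stack B: target g' = 3⊕0 = 3, but every legal move changes the Grundy value (mex property), so 0 moves.
Stack C: target g' = 0⊕0 = 0, but every legal move changes the Grundy value (mex property), so 0 moves.

0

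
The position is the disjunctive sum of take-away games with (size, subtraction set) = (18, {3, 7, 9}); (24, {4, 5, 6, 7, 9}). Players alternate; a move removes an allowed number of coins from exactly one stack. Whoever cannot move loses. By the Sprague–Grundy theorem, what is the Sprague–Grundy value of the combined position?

Stack A, S = {3, 7, 9}:
n :  0  1  2  3  4  5  6  7  8  9 10 11 12 13 14 15 16 17 18
G :  0  0  0  1  1  1  0  2  2  1  3  3  0  2  0  1  0  1  0
G_A(18) = 0.
Stack B, S = {4, 5, 6, 7, 9}:
n :  0  1  2  3  4  5  6  7  8  9 10 11 12 13 14 15 16 17 18 19 20 21 22 23 24
G :  0  0  0  0  1  1  1  1  2  2  2  2  3  0  0  0  0  1  1  1  1  2  2  2  2
G_B(24) = 2.
Combined Grundy value = 0 ⊕ 2 = 2.

2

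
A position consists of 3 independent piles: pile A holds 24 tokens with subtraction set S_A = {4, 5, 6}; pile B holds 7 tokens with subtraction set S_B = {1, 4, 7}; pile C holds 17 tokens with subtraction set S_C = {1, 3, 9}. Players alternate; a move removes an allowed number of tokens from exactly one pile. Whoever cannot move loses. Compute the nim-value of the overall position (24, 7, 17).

2

Pile A, S = {4, 5, 6}:
G(0) = 0
G(1) = mex{} = 0
G(2) = mex{} = 0
G(3) = mex{} = 0
G(4) = mex{0} = 1
G(5) = mex{0,0} = 1
G(6) = mex{0,0,0} = 1
G(7) = mex{0,0,0} = 1
G(8) = mex{1,0,0} = 2
G(9) = mex{1,1,0} = 2
G(10) = mex{1,1,1} = 0
G(11) = mex{1,1,1} = 0
G(12) = mex{2,1,1} = 0
G(13) = mex{2,2,1} = 0
G(14) = mex{0,2,2} = 1
G(15) = mex{0,0,2} = 1
G(16) = mex{0,0,0} = 1
G(17) = mex{0,0,0} = 1
G(18) = mex{1,0,0} = 2
G(19) = mex{1,1,0} = 2
G(20) = mex{1,1,1} = 0
G(21) = mex{1,1,1} = 0
G(22) = mex{2,1,1} = 0
G(23) = mex{2,2,1} = 0
G(24) = mex{0,2,2} = 1
G_A(24) = 1.
Pile B, S = {1, 4, 7}:
G(0) = 0
G(1) = mex{0} = 1
G(2) = mex{1} = 0
G(3) = mex{0} = 1
G(4) = mex{1,0} = 2
G(5) = mex{2,1} = 0
G(6) = mex{0,0} = 1
G(7) = mex{1,1,0} = 2
G_B(7) = 2.
Pile C, S = {1, 3, 9}:
n :  0  1  2  3  4  5  6  7  8  9 10 11 12 13 14 15 16 17
G :  0  1  0  1  0  1  0  1  0  1  0  1  0  1  0  1  0  1
G_C(17) = 1.
Combined Grundy value = 1 ⊕ 2 ⊕ 1 = 2.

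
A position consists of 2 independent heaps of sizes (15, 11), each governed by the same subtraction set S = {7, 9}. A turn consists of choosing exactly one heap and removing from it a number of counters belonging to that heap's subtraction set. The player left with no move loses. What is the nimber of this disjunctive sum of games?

3

All heaps use S = {7, 9}:
G(0) = 0
G(1) = mex{} = 0
G(2) = mex{} = 0
G(3) = mex{} = 0
G(4) = mex{} = 0
G(5) = mex{} = 0
G(6) = mex{} = 0
G(7) = mex{0} = 1
G(8) = mex{0} = 1
G(9) = mex{0,0} = 1
G(10) = mex{0,0} = 1
G(11) = mex{0,0} = 1
G(12) = mex{0,0} = 1
G(13) = mex{0,0} = 1
G(14) = mex{1,0} = 2
G(15) = mex{1,0} = 2
Heap A: G(15) = 2.
Heap B: G(11) = 1.
Combined Grundy value = 2 ⊕ 1 = 3.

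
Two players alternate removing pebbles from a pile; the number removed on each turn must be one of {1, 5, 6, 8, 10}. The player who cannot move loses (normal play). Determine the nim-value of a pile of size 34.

1

n :  0  1  2  3  4  5  6  7  8  9 10 11 12 13 14 15 16 17 18 19 20 21 22 23 24 25 26 27 28 29 30 31 32 33 34
G :  0  1  0  1  0  1  2  3  2  3  2  0  1  0  1  0  1  2  3  2  3  2  0  1  0  1  0  1  2  3  2  3  2  0  1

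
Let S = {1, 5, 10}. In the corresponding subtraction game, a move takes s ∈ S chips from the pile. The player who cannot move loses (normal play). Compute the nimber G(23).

0

G(0) = 0
G(1) = mex{0} = 1
G(2) = mex{1} = 0
G(3) = mex{0} = 1
G(4) = mex{1} = 0
G(5) = mex{0,0} = 1
G(6) = mex{1,1} = 0
G(7) = mex{0,0} = 1
G(8) = mex{1,1} = 0
G(9) = mex{0,0} = 1
G(10) = mex{1,1,0} = 2
G(11) = mex{2,0,1} = 3
G(12) = mex{3,1,0} = 2
G(13) = mex{2,0,1} = 3
G(14) = mex{3,1,0} = 2
G(15) = mex{2,2,1} = 0
G(16) = mex{0,3,0} = 1
G(17) = mex{1,2,1} = 0
G(18) = mex{0,3,0} = 1
G(19) = mex{1,2,1} = 0
G(20) = mex{0,0,2} = 1
G(21) = mex{1,1,3} = 0
G(22) = mex{0,0,2} = 1
G(23) = mex{1,1,3} = 0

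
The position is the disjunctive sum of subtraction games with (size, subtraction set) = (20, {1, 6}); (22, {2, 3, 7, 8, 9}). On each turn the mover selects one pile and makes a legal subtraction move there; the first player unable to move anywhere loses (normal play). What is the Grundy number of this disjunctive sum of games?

Pile A, S = {1, 6}:
n :  0  1  2  3  4  5  6  7  8  9 10 11 12 13 14 15 16 17 18 19 20
G :  0  1  0  1  0  1  2  0  1  0  1  0  1  2  0  1  0  1  0  1  2
G_A(20) = 2.
Pile B, S = {2, 3, 7, 8, 9}:
G(0) = 0
G(1) = mex{} = 0
G(2) = mex{0} = 1
G(3) = mex{0,0} = 1
G(4) = mex{1,0} = 2
G(5) = mex{1,1} = 0
G(6) = mex{2,1} = 0
G(7) = mex{0,2,0} = 1
G(8) = mex{0,0,0,0} = 1
G(9) = mex{1,0,1,0,0} = 2
G(10) = mex{1,1,1,1,0} = 2
G(11) = mex{2,1,2,1,1} = 0
G(12) = mex{2,2,0,2,1} = 3
G(13) = mex{0,2,0,0,2} = 1
G(14) = mex{3,0,1,0,0} = 2
G(15) = mex{1,3,1,1,0} = 2
G(16) = mex{2,1,2,1,1} = 0
G(17) = mex{2,2,2,2,1} = 0
G(18) = mex{0,2,0,2,2} = 1
G(19) = mex{0,0,3,0,2} = 1
G(20) = mex{1,0,1,3,0} = 2
G(21) = mex{1,1,2,1,3} = 0
G(22) = mex{2,1,2,2,1} = 0
G_B(22) = 0.
Combined Grundy value = 2 ⊕ 0 = 2.

2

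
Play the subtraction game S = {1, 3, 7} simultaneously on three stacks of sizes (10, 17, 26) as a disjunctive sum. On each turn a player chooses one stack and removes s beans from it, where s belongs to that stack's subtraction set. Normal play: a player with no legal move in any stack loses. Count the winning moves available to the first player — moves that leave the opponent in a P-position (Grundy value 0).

9

All stacks use S = {1, 3, 7}:
G(0) = 0
G(1) = mex{0} = 1
G(2) = mex{1} = 0
G(3) = mex{0,0} = 1
G(4) = mex{1,1} = 0
G(5) = mex{0,0} = 1
G(6) = mex{1,1} = 0
G(7) = mex{0,0,0} = 1
G(8) = mex{1,1,1} = 0
G(9) = mex{0,0,0} = 1
G(10) = mex{1,1,1} = 0
G(11) = mex{0,0,0} = 1
G(12) = mex{1,1,1} = 0
G(13) = mex{0,0,0} = 1
G(14) = mex{1,1,1} = 0
G(15) = mex{0,0,0} = 1
G(16) = mex{1,1,1} = 0
G(17) = mex{0,0,0} = 1
G(18) = mex{1,1,1} = 0
G(19) = mex{0,0,0} = 1
G(20) = mex{1,1,1} = 0
G(21) = mex{0,0,0} = 1
G(22) = mex{1,1,1} = 0
G(23) = mex{0,0,0} = 1
G(24) = mex{1,1,1} = 0
G(25) = mex{0,0,0} = 1
G(26) = mex{1,1,1} = 0
Stack A: G(10) = 0.
Stack B: G(17) = 1.
Stack C: G(26) = 0.
Combined Grundy value = 0 ⊕ 1 ⊕ 0 = 1.
A winning move leaves total XOR = 0, i.e. changes one component's Grundy value g to g ⊕ X where X is the current total.
Stack A: need g' = 0⊕1 = 1. Options: 10−1→G=1, 10−3→G=1, 10−7→G=1. Hits: 3.
Stack B: need g' = 1⊕1 = 0. Options: 17−1→G=0, 17−3→G=0, 17−7→G=0. Hits: 3.
Stack C: need g' = 0⊕1 = 1. Options: 26−1→G=1, 26−3→G=1, 26−7→G=1. Hits: 3.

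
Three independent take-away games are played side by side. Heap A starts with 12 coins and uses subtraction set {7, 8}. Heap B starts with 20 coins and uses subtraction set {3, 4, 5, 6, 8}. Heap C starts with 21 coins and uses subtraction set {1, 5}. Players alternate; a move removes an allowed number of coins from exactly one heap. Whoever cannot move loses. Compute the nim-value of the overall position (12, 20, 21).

3

Heap A, S = {7, 8}:
n :  0  1  2  3  4  5  6  7  8  9 10 11 12
G :  0  0  0  0  0  0  0  1  1  1  1  1  1
G_A(12) = 1.
Heap B, S = {3, 4, 5, 6, 8}:
n :  0  1  2  3  4  5  6  7  8  9 10 11 12 13 14 15 16 17 18 19 20
G :  0  0  0  1  1  1  2  2  2  3  3  0  0  0  1  1  1  2  2  2  3
G_B(20) = 3.
Heap C, S = {1, 5}:
n :  0  1  2  3  4  5  6  7  8  9 10 11 12 13 14 15 16 17 18 19 20 21
G :  0  1  0  1  0  1  0  1  0  1  0  1  0  1  0  1  0  1  0  1  0  1
G_C(21) = 1.
Combined Grundy value = 1 ⊕ 3 ⊕ 1 = 3.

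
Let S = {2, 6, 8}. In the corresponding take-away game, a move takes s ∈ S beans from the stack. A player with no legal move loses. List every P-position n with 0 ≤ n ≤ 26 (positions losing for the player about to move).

0, 1, 4, 5, 14, 15, 18, 19

G(0) = 0
G(1) = mex{} = 0
G(2) = mex{0} = 1
G(3) = mex{0} = 1
G(4) = mex{1} = 0
G(5) = mex{1} = 0
G(6) = mex{0,0} = 1
G(7) = mex{0,0} = 1
G(8) = mex{1,1,0} = 2
G(9) = mex{1,1,0} = 2
G(10) = mex{2,0,1} = 3
G(11) = mex{2,0,1} = 3
G(12) = mex{3,1,0} = 2
G(13) = mex{3,1,0} = 2
G(14) = mex{2,2,1} = 0
G(15) = mex{2,2,1} = 0
G(16) = mex{0,3,2} = 1
G(17) = mex{0,3,2} = 1
G(18) = mex{1,2,3} = 0
G(19) = mex{1,2,3} = 0
G(20) = mex{0,0,2} = 1
G(21) = mex{0,0,2} = 1
G(22) = mex{1,1,0} = 2
G(23) = mex{1,1,0} = 2
G(24) = mex{2,0,1} = 3
G(25) = mex{2,0,1} = 3
G(26) = mex{3,1,0} = 2
P-positions are exactly the n with G(n) = 0.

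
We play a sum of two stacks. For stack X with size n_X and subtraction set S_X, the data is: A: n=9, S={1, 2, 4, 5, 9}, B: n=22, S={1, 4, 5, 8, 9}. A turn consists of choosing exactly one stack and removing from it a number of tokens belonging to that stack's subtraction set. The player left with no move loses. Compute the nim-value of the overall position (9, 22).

7

Stack A, S = {1, 2, 4, 5, 9}:
n : 0 1 2 3 4 5 6 7 8 9
G : 0 1 2 0 1 2 0 1 2 3
G_A(9) = 3.
Stack B, S = {1, 4, 5, 8, 9}:
n :  0  1  2  3  4  5  6  7  8  9 10 11 12 13 14 15 16 17 18 19 20 21 22
G :  0  1  0  1  2  3  2  3  4  5  4  5  0  1  0  1  2  3  2  3  4  5  4
G_B(22) = 4.
Combined Grundy value = 3 ⊕ 4 = 7.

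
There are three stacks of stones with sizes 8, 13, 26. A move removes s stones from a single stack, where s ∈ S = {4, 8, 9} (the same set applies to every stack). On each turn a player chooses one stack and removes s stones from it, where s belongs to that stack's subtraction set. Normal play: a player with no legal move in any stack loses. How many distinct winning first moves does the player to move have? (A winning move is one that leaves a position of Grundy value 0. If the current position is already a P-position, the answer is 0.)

3

All stacks use S = {4, 8, 9}:
n :  0  1  2  3  4  5  6  7  8  9 10 11 12 13 14 15 16 17 18 19 20 21 22 23 24 25 26
G :  0  0  0  0  1  1  1  1  2  2  2  2  3  0  0  0  0  1  1  1  1  2  2  2  2  3  0
Stack A: G(8) = 2.
Stack B: G(13) = 0.
Stack C: G(26) = 0.
Combined Grundy value = 2 ⊕ 0 ⊕ 0 = 2.
A winning move leaves total XOR = 0, i.e. changes one component's Grundy value g to g ⊕ X where X is the current total.
Stack A: need g' = 2⊕2 = 0. Options: 8−4→G=1, 8−8→G=0. Hits: 1.
Stack B: need g' = 0⊕2 = 2. Options: 13−4→G=2, 13−8→G=1, 13−9→G=1. Hits: 1.
Stack C: need g' = 0⊕2 = 2. Options: 26−4→G=2, 26−8→G=1, 26−9→G=1. Hits: 1.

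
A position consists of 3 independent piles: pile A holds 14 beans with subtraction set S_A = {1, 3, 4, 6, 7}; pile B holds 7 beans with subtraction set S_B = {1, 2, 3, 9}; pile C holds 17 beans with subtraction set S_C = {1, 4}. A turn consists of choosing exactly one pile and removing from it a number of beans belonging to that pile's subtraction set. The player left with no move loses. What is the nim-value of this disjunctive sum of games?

Pile A, S = {1, 3, 4, 6, 7}:
n :  0  1  2  3  4  5  6  7  8  9 10 11 12 13 14
G :  0  1  0  1  2  3  2  3  4  5  0  1  0  1  2
G_A(14) = 2.
Pile B, S = {1, 2, 3, 9}:
G(0) = 0
G(1) = mex{0} = 1
G(2) = mex{1,0} = 2
G(3) = mex{2,1,0} = 3
G(4) = mex{3,2,1} = 0
G(5) = mex{0,3,2} = 1
G(6) = mex{1,0,3} = 2
G(7) = mex{2,1,0} = 3
G_B(7) = 3.
Pile C, S = {1, 4}:
G(0) = 0
G(1) = mex{0} = 1
G(2) = mex{1} = 0
G(3) = mex{0} = 1
G(4) = mex{1,0} = 2
G(5) = mex{2,1} = 0
G(6) = mex{0,0} = 1
G(7) = mex{1,1} = 0
G(8) = mex{0,2} = 1
G(9) = mex{1,0} = 2
G(10) = mex{2,1} = 0
G(11) = mex{0,0} = 1
G(12) = mex{1,1} = 0
G(13) = mex{0,2} = 1
G(14) = mex{1,0} = 2
G(15) = mex{2,1} = 0
G(16) = mex{0,0} = 1
G(17) = mex{1,1} = 0
G_C(17) = 0.
Combined Grundy value = 2 ⊕ 3 ⊕ 0 = 1.

1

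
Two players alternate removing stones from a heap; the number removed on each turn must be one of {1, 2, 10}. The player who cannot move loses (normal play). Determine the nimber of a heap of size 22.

1

n :  0  1  2  3  4  5  6  7  8  9 10 11 12 13 14 15 16 17 18 19 20 21 22
G :  0  1  2  0  1  2  0  1  2  0  1  2  0  1  2  0  1  2  0  1  2  0  1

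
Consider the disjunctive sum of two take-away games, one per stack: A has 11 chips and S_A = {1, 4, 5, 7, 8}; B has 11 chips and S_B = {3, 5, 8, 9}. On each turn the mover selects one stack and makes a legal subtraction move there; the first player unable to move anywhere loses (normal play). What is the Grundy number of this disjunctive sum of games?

3

Stack A, S = {1, 4, 5, 7, 8}:
n :  0  1  2  3  4  5  6  7  8  9 10 11
G :  0  1  0  1  2  3  2  3  4  5  4  0
G_A(11) = 0.
Stack B, S = {3, 5, 8, 9}:
G(0) = 0
G(1) = mex{} = 0
G(2) = mex{} = 0
G(3) = mex{0} = 1
G(4) = mex{0} = 1
G(5) = mex{0,0} = 1
G(6) = mex{1,0} = 2
G(7) = mex{1,0} = 2
G(8) = mex{1,1,0} = 2
G(9) = mex{2,1,0,0} = 3
G(10) = mex{2,1,0,0} = 3
G(11) = mex{2,2,1,0} = 3
G_B(11) = 3.
Combined Grundy value = 0 ⊕ 3 = 3.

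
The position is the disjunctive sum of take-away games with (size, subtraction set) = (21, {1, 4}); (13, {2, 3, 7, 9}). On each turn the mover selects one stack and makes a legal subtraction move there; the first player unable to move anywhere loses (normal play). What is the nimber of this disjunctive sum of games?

Stack A, S = {1, 4}:
n :  0  1  2  3  4  5  6  7  8  9 10 11 12 13 14 15 16 17 18 19 20 21
G :  0  1  0  1  2  0  1  0  1  2  0  1  0  1  2  0  1  0  1  2  0  1
G_A(21) = 1.
Stack B, S = {2, 3, 7, 9}:
G(0) = 0
G(1) = mex{} = 0
G(2) = mex{0} = 1
G(3) = mex{0,0} = 1
G(4) = mex{1,0} = 2
G(5) = mex{1,1} = 0
G(6) = mex{2,1} = 0
G(7) = mex{0,2,0} = 1
G(8) = mex{0,0,0} = 1
G(9) = mex{1,0,1,0} = 2
G(10) = mex{1,1,1,0} = 2
G(11) = mex{2,1,2,1} = 0
G(12) = mex{2,2,0,1} = 3
G(13) = mex{0,2,0,2} = 1
G_B(13) = 1.
Combined Grundy value = 1 ⊕ 1 = 0.

0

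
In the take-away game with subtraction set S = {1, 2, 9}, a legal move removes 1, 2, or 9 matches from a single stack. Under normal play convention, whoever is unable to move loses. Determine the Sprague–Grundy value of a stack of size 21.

1

G(0) = 0
G(1) = mex{0} = 1
G(2) = mex{1,0} = 2
G(3) = mex{2,1} = 0
G(4) = mex{0,2} = 1
G(5) = mex{1,0} = 2
G(6) = mex{2,1} = 0
G(7) = mex{0,2} = 1
G(8) = mex{1,0} = 2
G(9) = mex{2,1,0} = 3
G(10) = mex{3,2,1} = 0
G(11) = mex{0,3,2} = 1
G(12) = mex{1,0,0} = 2
G(13) = mex{2,1,1} = 0
G(14) = mex{0,2,2} = 1
G(15) = mex{1,0,0} = 2
G(16) = mex{2,1,1} = 0
G(17) = mex{0,2,2} = 1
G(18) = mex{1,0,3} = 2
G(19) = mex{2,1,0} = 3
G(20) = mex{3,2,1} = 0
G(21) = mex{0,3,2} = 1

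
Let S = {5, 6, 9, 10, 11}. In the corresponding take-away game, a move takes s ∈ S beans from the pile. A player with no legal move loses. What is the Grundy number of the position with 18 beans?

n :  0  1  2  3  4  5  6  7  8  9 10 11 12 13 14 15 16 17 18
G :  0  0  0  0  0  1  1  1  1  1  2  2  2  2  2  3  0  0  0

0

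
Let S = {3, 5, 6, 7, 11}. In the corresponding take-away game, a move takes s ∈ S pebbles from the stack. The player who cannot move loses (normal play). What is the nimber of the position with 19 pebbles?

3

G(0) = 0
G(1) = mex{} = 0
G(2) = mex{} = 0
G(3) = mex{0} = 1
G(4) = mex{0} = 1
G(5) = mex{0,0} = 1
G(6) = mex{1,0,0} = 2
G(7) = mex{1,0,0,0} = 2
G(8) = mex{1,1,0,0} = 2
G(9) = mex{2,1,1,0} = 3
G(10) = mex{2,1,1,1} = 0
G(11) = mex{2,2,1,1,0} = 3
G(12) = mex{3,2,2,1,0} = 4
G(13) = mex{0,2,2,2,0} = 1
G(14) = mex{3,3,2,2,1} = 0
G(15) = mex{4,0,3,2,1} = 5
G(16) = mex{1,3,0,3,1} = 2
G(17) = mex{0,4,3,0,2} = 1
G(18) = mex{5,1,4,3,2} = 0
G(19) = mex{2,0,1,4,2} = 3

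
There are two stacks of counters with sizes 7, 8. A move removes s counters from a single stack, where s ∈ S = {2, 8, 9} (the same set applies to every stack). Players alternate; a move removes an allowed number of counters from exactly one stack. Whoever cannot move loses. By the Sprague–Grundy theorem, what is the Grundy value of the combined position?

All stacks use S = {2, 8, 9}:
n : 0 1 2 3 4 5 6 7 8
G : 0 0 1 1 0 0 1 1 2
Stack A: G(7) = 1.
Stack B: G(8) = 2.
Combined Grundy value = 1 ⊕ 2 = 3.

3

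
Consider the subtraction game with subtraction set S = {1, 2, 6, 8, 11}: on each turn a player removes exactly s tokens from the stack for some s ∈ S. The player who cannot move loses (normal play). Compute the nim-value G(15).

n :  0  1  2  3  4  5  6  7  8  9 10 11 12 13 14 15
G :  0  1  2  0  1  2  3  0  1  2  0  1  2  3  4  5

5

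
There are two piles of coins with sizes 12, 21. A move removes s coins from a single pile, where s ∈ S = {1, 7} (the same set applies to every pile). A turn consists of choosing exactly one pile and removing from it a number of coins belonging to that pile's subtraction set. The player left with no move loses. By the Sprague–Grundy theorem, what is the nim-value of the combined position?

1

All piles use S = {1, 7}:
G(0) = 0
G(1) = mex{0} = 1
G(2) = mex{1} = 0
G(3) = mex{0} = 1
G(4) = mex{1} = 0
G(5) = mex{0} = 1
G(6) = mex{1} = 0
G(7) = mex{0,0} = 1
G(8) = mex{1,1} = 0
G(9) = mex{0,0} = 1
G(10) = mex{1,1} = 0
G(11) = mex{0,0} = 1
G(12) = mex{1,1} = 0
G(13) = mex{0,0} = 1
G(14) = mex{1,1} = 0
G(15) = mex{0,0} = 1
G(16) = mex{1,1} = 0
G(17) = mex{0,0} = 1
G(18) = mex{1,1} = 0
G(19) = mex{0,0} = 1
G(20) = mex{1,1} = 0
G(21) = mex{0,0} = 1
Pile A: G(12) = 0.
Pile B: G(21) = 1.
Combined Grundy value = 0 ⊕ 1 = 1.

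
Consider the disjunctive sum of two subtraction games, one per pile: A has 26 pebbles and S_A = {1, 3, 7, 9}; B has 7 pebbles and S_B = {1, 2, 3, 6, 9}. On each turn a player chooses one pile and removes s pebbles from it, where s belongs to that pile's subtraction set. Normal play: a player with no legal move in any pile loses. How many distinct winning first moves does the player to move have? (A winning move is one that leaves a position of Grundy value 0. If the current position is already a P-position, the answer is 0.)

Pile A, S = {1, 3, 7, 9}:
n :  0  1  2  3  4  5  6  7  8  9 10 11 12 13 14 15 16 17 18 19 20 21 22 23 24 25 26
G :  0  1  0  1  0  1  0  1  0  1  0  1  0  1  0  1  0  1  0  1  0  1  0  1  0  1  0
G_A(26) = 0.
Pile B, S = {1, 2, 3, 6, 9}:
G(0) = 0
G(1) = mex{0} = 1
G(2) = mex{1,0} = 2
G(3) = mex{2,1,0} = 3
G(4) = mex{3,2,1} = 0
G(5) = mex{0,3,2} = 1
G(6) = mex{1,0,3,0} = 2
G(7) = mex{2,1,0,1} = 3
G_B(7) = 3.
Combined Grundy value = 0 ⊕ 3 = 3.
A winning move leaves total XOR = 0, i.e. changes one component's Grundy value g to g ⊕ X where X is the current total.
Pile A: need g' = 0⊕3 = 3. Options: 26−1→G=1, 26−3→G=1, 26−7→G=1, 26−9→G=1. Hits: 0.
Pile B: need g' = 3⊕3 = 0. Options: 7−1→G=2, 7−2→G=1, 7−3→G=0, 7−6→G=1. Hits: 1.

1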